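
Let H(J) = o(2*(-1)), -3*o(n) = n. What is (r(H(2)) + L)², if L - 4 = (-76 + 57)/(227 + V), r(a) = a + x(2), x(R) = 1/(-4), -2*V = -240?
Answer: 329894569/17338896 ≈ 19.026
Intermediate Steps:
V = 120 (V = -½*(-240) = 120)
o(n) = -n/3
x(R) = -¼
H(J) = ⅔ (H(J) = -2*(-1)/3 = -⅓*(-2) = ⅔)
r(a) = -¼ + a (r(a) = a - ¼ = -¼ + a)
L = 1369/347 (L = 4 + (-76 + 57)/(227 + 120) = 4 - 19/347 = 1369/347 ≈ 3.9452)
(r(H(2)) + L)² = ((-¼ + ⅔) + 1369/347)² = (5/12 + 1369/347)² = (18163/4164)² = 329894569/17338896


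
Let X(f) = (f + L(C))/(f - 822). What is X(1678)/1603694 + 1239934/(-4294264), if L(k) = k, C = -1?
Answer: -212765894447881/736875339000112 ≈ -0.28874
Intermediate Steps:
X(f) = (-1 + f)/(-822 + f) (X(f) = (f - 1)/(f - 822) = (-1 + f)/(-822 + f))
X(1678)/1603694 + 1239934/(-4294264) = ((-1 + 1678)/(-822 + 1678))/1603694 + 1239934/(-4294264) = (1677/856)*(1/1603694) + 1239934*(-1/4294264) = ((1/856)*1677)*(1/1603694) - 619967/2147132 = (1677/856)*(1/1603694) - 619967/2147132 = 1677/1372762064 - 619967/2147132 = -212765894447881/736875339000112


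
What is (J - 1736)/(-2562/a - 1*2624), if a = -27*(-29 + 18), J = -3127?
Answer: 481437/260630 ≈ 1.8472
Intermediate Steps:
a = 297 (a = -27*(-11) = 297)
(J - 1736)/(-2562/a - 1*2624) = (-3127 - 1736)/(-2562/297 - 1*2624) = -4863/(-2562*1/297 - 2624) = -4863/(-854/99 - 2624) = -4863/(-260630/99) = -4863*(-99/260630) = 481437/260630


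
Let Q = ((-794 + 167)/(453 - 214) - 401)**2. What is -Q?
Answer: -9305689156/57121 ≈ -1.6291e+5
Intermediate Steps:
Q = 9305689156/57121 (Q = (-627/239 - 401)**2 = (-96466/239)**2 = 9305689156/57121 ≈ 1.6291e+5)
-Q = -1*9305689156/57121 = -9305689156/57121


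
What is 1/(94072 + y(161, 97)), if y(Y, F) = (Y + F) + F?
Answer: 1/94427 ≈ 1.0590e-5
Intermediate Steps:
y(Y, F) = Y + 2*F (y(Y, F) = (F + Y) + F = Y + 2*F)
1/(94072 + y(161, 97)) = 1/(94072 + (161 + 2*97)) = 1/(94072 + (161 + 194)) = 1/(94072 + 355) = 1/94427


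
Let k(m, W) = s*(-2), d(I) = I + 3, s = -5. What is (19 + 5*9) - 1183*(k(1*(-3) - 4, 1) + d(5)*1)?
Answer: -21230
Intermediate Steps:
d(I) = 3 + I
k(m, W) = 10 (k(m, W) = -5*(-2) = 10)
(19 + 5*9) - 1183*(k(1*(-3) - 4, 1) + d(5)*1) = (19 + 5*9) - 1183*(10 + (3 + 5)*1) = (19 + 45) - 1183*(10 + 8*1) = 64 - 1183*(10 + 8) = 64 - 1183*18 = 64 - 21294 = -21230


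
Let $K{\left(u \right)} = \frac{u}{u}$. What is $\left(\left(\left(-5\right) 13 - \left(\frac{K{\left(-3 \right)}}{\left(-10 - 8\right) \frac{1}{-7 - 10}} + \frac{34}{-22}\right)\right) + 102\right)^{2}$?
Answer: $\frac{55428025}{39204} \approx 1413.8$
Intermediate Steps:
$K{\left(u \right)} = 1$
$\left(\left(\left(-5\right) 13 - \left(\frac{K{\left(-3 \right)}}{\left(-10 - 8\right) \frac{1}{-7 - 10}} + \frac{34}{-22}\right)\right) + 102\right)^{2} = \left(\left(\left(-5\right) 13 - \left(1 \frac{1}{\left(-10 - 8\right) \frac{1}{-7 - 10}} + \frac{34}{-22}\right)\right) + 102\right)^{2} = \left(\left(-65 - \left(1 \frac{1}{\left(-18\right) \frac{1}{-17}} + 34 \left(- \frac{1}{22}\right)\right)\right) + 102\right)^{2} = \left(\left(-65 - \left(1 \frac{1}{\left(-18\right) \left(- \frac{1}{17}\right)} - \frac{17}{11}\right)\right) + 102\right)^{2} = \left(\left(-65 - \left(1 \frac{1}{\frac{18}{17}} - \frac{17}{11}\right)\right) + 102\right)^{2} = \left(\left(-65 - \left(1 \cdot \frac{17}{18} - \frac{17}{11}\right)\right) + 102\right)^{2} = \left(\left(-65 - \left(\frac{17}{18} - \frac{17}{11}\right)\right) + 102\right)^{2} = \left(\left(-65 - - \frac{119}{198}\right) + 102\right)^{2} = \left(\left(-65 + \frac{119}{198}\right) + 102\right)^{2} = \left(- \frac{12751}{198} + 102\right)^{2} = \left(\frac{7445}{198}\right)^{2} = \frac{55428025}{39204}$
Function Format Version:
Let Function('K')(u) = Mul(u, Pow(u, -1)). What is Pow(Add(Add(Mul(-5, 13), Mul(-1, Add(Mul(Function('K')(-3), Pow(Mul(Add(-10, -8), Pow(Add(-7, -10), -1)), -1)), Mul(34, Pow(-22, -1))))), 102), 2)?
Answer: Rational(55428025, 39204) ≈ 1413.8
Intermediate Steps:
Function('K')(u) = 1
Pow(Add(Add(Mul(-5, 13), Mul(-1, Add(Mul(Function('K')(-3), Pow(Mul(Add(-10, -8), Pow(Add(-7, -10), -1)), -1)), Mul(34, Pow(-22, -1))))), 102), 2) = Pow(Add(Add(Mul(-5, 13), Mul(-1, Add(Mul(1, Pow(Mul(Add(-10, -8), Pow(Add(-7, -10), -1)), -1)), Mul(34, Pow(-22, -1))))), 102), 2) = Pow(Add(Add(-65, Mul(-1, Add(Mul(1, Pow(Mul(-18, Pow(-17, -1)), -1)), Mul(34, Rational(-1, 22))))), 102), 2) = Pow(Add(Add(-65, Mul(-1, Add(Mul(1, Pow(Mul(-18, Rational(-1, 17)), -1)), Rational(-17, 11)))), 102), 2) = Pow(Add(Add(-65, Mul(-1, Add(Mul(1, Pow(Rational(18, 17), -1)), Rational(-17, 11)))), 102), 2) = Pow(Add(Add(-65, Mul(-1, Add(Mul(1, Rational(17, 18)), Rational(-17, 11)))), 102), 2) = Pow(Add(Add(-65, Mul(-1, Add(Rational(17, 18), Rational(-17, 11)))), 102), 2) = Pow(Add(Add(-65, Mul(-1, Rational(-119, 198))), 102), 2) = Pow(Add(Add(-65, Rational(119, 198)), 102), 2) = Pow(Add(Rational(-12751, 198), 102), 2) = Pow(Rational(7445, 198), 2) = Rational(55428025, 39204)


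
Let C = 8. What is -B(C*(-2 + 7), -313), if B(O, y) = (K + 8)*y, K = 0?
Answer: 2504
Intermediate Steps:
B(O, y) = 8*y (B(O, y) = (0 + 8)*y = 8*y)
-B(C*(-2 + 7), -313) = -8*(-313) = -1*(-2504) = 2504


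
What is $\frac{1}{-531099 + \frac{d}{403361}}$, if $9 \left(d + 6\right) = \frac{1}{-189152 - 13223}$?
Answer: $- \frac{734671641375}{390183374073549376} \approx -1.8829 \cdot 10^{-6}$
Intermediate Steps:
$d = - \frac{10928251}{1821375}$ ($d = -6 + \frac{1}{9 \left(-189152 - 13223\right)} = -6 + \frac{1}{9 \left(-202375\right)} = -6 + \frac{1}{9} \left(- \frac{1}{202375}\right) = -6 - \frac{1}{1821375} = - \frac{10928251}{1821375} \approx -6.0$)
$\frac{1}{-531099 + \frac{d}{403361}} = \frac{1}{-531099 - \frac{10928251}{1821375 \cdot 403361}} = \frac{1}{-531099 - \frac{10928251}{734671641375}} = \frac{1}{- \frac{390183374073549376}{734671641375}} = - \frac{734671641375}{390183374073549376}$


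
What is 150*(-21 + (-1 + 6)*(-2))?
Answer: -4650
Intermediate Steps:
150*(-21 + (-1 + 6)*(-2)) = 150*(-21 + 5*(-2)) = 150*(-21 - 10) = 150*(-31) = -4650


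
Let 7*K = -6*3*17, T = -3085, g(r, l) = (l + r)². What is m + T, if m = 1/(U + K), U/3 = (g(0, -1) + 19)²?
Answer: -24969983/8094 ≈ -3085.0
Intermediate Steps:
K = -306/7 (K = (-6*3*17)/7 = (-18*17)/7 = (⅐)*(-306) = -306/7 ≈ -43.714)
U = 1200 (U = 3*((-1 + 0)² + 19)² = 3*((-1)² + 19)² = 3*(1 + 19)² = 3*20² = 3*400 = 1200)
m = 7/8094 (m = 1/(1200 - 306/7) = 1/(8094/7) = 7/8094 ≈ 0.00086484)
m + T = 7/8094 - 3085 = -24969983/8094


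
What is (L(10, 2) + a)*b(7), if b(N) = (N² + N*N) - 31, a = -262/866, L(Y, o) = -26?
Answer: -763063/433 ≈ -1762.3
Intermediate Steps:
a = -131/433 (a = -262*1/866 = -131/433 ≈ -0.30254)
b(N) = -31 + 2*N² (b(N) = (N² + N²) - 31 = 2*N² - 31 = -31 + 2*N²)
(L(10, 2) + a)*b(7) = (-26 - 131/433)*(-31 + 2*7²) = -11389*(-31 + 2*49)/433 = -11389*(-31 + 98)/433 = -11389/433*67 = -763063/433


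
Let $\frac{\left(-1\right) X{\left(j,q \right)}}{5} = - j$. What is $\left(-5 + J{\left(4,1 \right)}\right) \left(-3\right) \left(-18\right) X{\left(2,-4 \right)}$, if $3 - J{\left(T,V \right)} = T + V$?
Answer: $-3780$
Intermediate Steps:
$X{\left(j,q \right)} = 5 j$ ($X{\left(j,q \right)} = - 5 \left(- j\right) = 5 j$)
$J{\left(T,V \right)} = 3 - T - V$ ($J{\left(T,V \right)} = 3 - \left(T + V\right) = 3 - T - V$)
$\left(-5 + J{\left(4,1 \right)}\right) \left(-3\right) \left(-18\right) X{\left(2,-4 \right)} = \left(-5 - 2\right) \left(-3\right) \left(-18\right) 5 \cdot 2 = \left(-5 - 2\right) \left(-3\right) \left(-18\right) 10 = \left(-7\right) \left(-3\right) \left(-18\right) 10 = 21 \left(-18\right) 10 = \left(-378\right) 10 = -3780$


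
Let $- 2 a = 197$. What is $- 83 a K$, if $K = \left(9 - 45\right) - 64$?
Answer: $-817550$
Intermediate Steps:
$a = - \frac{197}{2}$ ($a = \left(- \frac{1}{2}\right) 197 = - \frac{197}{2} \approx -98.5$)
$K = -100$ ($K = -36 - 64 = -100$)
$- 83 a K = \left(-83\right) \left(- \frac{197}{2}\right) \left(-100\right) = \frac{16351}{2} \left(-100\right) = -817550$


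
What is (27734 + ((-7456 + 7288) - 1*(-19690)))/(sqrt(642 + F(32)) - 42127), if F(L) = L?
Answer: -1990753512/1774683455 - 47256*sqrt(674)/1774683455 ≈ -1.1224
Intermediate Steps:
(27734 + ((-7456 + 7288) - 1*(-19690)))/(sqrt(642 + F(32)) - 42127) = (27734 + ((-7456 + 7288) - 1*(-19690)))/(sqrt(642 + 32) - 42127) = (27734 + (-168 + 19690))/(sqrt(674) - 42127) = (27734 + 19522)/(-42127 + sqrt(674)) = 47256/(-42127 + sqrt(674))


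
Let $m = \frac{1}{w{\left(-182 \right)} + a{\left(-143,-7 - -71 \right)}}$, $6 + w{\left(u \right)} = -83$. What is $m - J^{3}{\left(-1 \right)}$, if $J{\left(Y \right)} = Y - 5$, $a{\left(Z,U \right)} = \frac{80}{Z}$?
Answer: $\frac{2766169}{12807} \approx 215.99$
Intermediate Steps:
$w{\left(u \right)} = -89$ ($w{\left(u \right)} = -6 - 83 = -89$)
$J{\left(Y \right)} = -5 + Y$
$m = - \frac{143}{12807}$ ($m = \frac{1}{-89 + \frac{80}{-143}} = \frac{1}{-89 + 80 \left(- \frac{1}{143}\right)} = \frac{1}{-89 - \frac{80}{143}} = \frac{1}{- \frac{12807}{143}} = - \frac{143}{12807} \approx -0.011166$)
$m - J^{3}{\left(-1 \right)} = - \frac{143}{12807} - \left(-5 - 1\right)^{3} = - \frac{143}{12807} - \left(-6\right)^{3} = - \frac{143}{12807} - -216 = - \frac{143}{12807} + 216 = \frac{2766169}{12807}$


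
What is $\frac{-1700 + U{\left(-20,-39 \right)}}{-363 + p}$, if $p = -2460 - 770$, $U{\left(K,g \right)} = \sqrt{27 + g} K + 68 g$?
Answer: $\frac{4352}{3593} + \frac{40 i \sqrt{3}}{3593} \approx 1.2112 + 0.019282 i$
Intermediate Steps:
$U{\left(K,g \right)} = 68 g + K \sqrt{27 + g}$ ($U{\left(K,g \right)} = K \sqrt{27 + g} + 68 g = 68 g + K \sqrt{27 + g}$)
$p = -3230$ ($p = -2460 - 770 = -3230$)
$\frac{-1700 + U{\left(-20,-39 \right)}}{-363 + p} = \frac{-1700 + \left(68 \left(-39\right) - 20 \sqrt{27 - 39}\right)}{-363 - 3230} = \frac{-1700 - \left(2652 + 20 \sqrt{-12}\right)}{-3593} = \left(-1700 - \left(2652 + 20 \cdot 2 i \sqrt{3}\right)\right) \left(- \frac{1}{3593}\right) = \left(-1700 - \left(2652 + 40 i \sqrt{3}\right)\right) \left(- \frac{1}{3593}\right) = \left(-4352 - 40 i \sqrt{3}\right) \left(- \frac{1}{3593}\right) = \frac{4352}{3593} + \frac{40 i \sqrt{3}}{3593}$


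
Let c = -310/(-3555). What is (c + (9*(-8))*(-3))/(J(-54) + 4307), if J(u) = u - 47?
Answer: 76819/1495233 ≈ 0.051376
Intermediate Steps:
J(u) = -47 + u
c = 62/711 (c = -310*(-1/3555) = 62/711 ≈ 0.087201)
(c + (9*(-8))*(-3))/(J(-54) + 4307) = (62/711 + (9*(-8))*(-3))/((-47 - 54) + 4307) = (62/711 - 72*(-3))/(-101 + 4307) = (62/711 + 216)/4206 = (153638/711)*(1/4206) = 76819/1495233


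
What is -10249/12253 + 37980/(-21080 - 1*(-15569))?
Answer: -173950393/22508761 ≈ -7.7281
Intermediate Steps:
-10249/12253 + 37980/(-21080 - 1*(-15569)) = -10249*1/12253 + 37980/(-21080 + 15569) = -10249/12253 + 37980/(-5511) = -10249/12253 + 37980*(-1/5511) = -10249/12253 - 12660/1837 = -173950393/22508761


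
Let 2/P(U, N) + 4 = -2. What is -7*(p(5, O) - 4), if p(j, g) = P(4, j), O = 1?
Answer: 91/3 ≈ 30.333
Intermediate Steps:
P(U, N) = -1/3 (P(U, N) = 2/(-4 - 2) = 2/(-6) = 2*(-1/6) = -1/3)
p(j, g) = -1/3
-7*(p(5, O) - 4) = -7*(-1/3 - 4) = -7*(-13/3) = 91/3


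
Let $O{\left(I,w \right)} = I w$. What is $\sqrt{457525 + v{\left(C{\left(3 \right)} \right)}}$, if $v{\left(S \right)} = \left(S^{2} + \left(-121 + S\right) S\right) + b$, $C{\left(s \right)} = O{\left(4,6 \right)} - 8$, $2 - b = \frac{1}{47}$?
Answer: $\frac{2 \sqrt{251882870}}{47} \approx 675.35$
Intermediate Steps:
$b = \frac{93}{47}$ ($b = 2 - \frac{1}{47} = \frac{93}{47} \approx 1.9787$)
$C{\left(s \right)} = 16$ ($C{\left(s \right)} = 4 \cdot 6 - 8 = 24 - 8 = 16$)
$v{\left(S \right)} = \frac{93}{47} + S^{2} + S \left(-121 + S\right)$ ($v{\left(S \right)} = \left(S^{2} + \left(-121 + S\right) S\right) + \frac{93}{47} = \left(S^{2} + S \left(-121 + S\right)\right) + \frac{93}{47} = \frac{93}{47} + S^{2} + S \left(-121 + S\right)$)
$\sqrt{457525 + v{\left(C{\left(3 \right)} \right)}} = \sqrt{457525 + \left(\frac{93}{47} - 1936 + 2 \cdot 16^{2}\right)} = \sqrt{457525 + \left(\frac{93}{47} - 1936 + 2 \cdot 256\right)} = \sqrt{457525 + \left(\frac{93}{47} - 1936 + 512\right)} = \sqrt{457525 - \frac{66835}{47}} = \sqrt{\frac{21436840}{47}} = \frac{2 \sqrt{251882870}}{47}$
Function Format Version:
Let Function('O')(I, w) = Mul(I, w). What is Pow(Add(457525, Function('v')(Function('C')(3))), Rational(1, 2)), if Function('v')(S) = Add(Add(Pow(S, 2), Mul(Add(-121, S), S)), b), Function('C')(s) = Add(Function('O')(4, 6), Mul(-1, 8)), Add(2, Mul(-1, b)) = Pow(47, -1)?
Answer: Mul(Rational(2, 47), Pow(251882870, Rational(1, 2))) ≈ 675.35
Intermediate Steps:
b = Rational(93, 47) (b = Add(2, Mul(-1, Pow(47, -1))) = Add(2, Mul(-1, Rational(1, 47))) = Add(2, Rational(-1, 47)) = Rational(93, 47) ≈ 1.9787)
Function('C')(s) = 16 (Function('C')(s) = Add(Mul(4, 6), Mul(-1, 8)) = Add(24, -8) = 16)
Function('v')(S) = Add(Rational(93, 47), Pow(S, 2), Mul(S, Add(-121, S))) (Function('v')(S) = Add(Add(Pow(S, 2), Mul(Add(-121, S), S)), Rational(93, 47)) = Add(Add(Pow(S, 2), Mul(S, Add(-121, S))), Rational(93, 47)) = Add(Rational(93, 47), Pow(S, 2), Mul(S, Add(-121, S))))
Pow(Add(457525, Function('v')(Function('C')(3))), Rational(1, 2)) = Pow(Add(457525, Add(Rational(93, 47), Mul(-121, 16), Mul(2, Pow(16, 2)))), Rational(1, 2)) = Pow(Add(457525, Add(Rational(93, 47), -1936, Mul(2, 256))), Rational(1, 2)) = Pow(Add(457525, Add(Rational(93, 47), -1936, 512)), Rational(1, 2)) = Pow(Add(457525, Rational(-66835, 47)), Rational(1, 2)) = Pow(Rational(21436840, 47), Rational(1, 2)) = Mul(Rational(2, 47), Pow(251882870, Rational(1, 2)))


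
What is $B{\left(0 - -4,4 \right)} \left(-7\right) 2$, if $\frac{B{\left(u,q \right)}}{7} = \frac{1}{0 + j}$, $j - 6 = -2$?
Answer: $- \frac{49}{2} \approx -24.5$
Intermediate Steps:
$j = 4$ ($j = 6 - 2 = 4$)
$B{\left(u,q \right)} = \frac{7}{4}$ ($B{\left(u,q \right)} = \frac{7}{0 + 4} = \frac{7}{4}$)
$B{\left(0 - -4,4 \right)} \left(-7\right) 2 = \frac{7}{4} \left(-7\right) 2 = \left(- \frac{49}{4}\right) 2 = - \frac{49}{2}$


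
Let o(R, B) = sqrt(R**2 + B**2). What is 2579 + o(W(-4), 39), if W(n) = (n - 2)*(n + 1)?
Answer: 2579 + 3*sqrt(205) ≈ 2622.0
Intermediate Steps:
W(n) = (1 + n)*(-2 + n) (W(n) = (-2 + n)*(1 + n) = (1 + n)*(-2 + n))
o(R, B) = sqrt(B**2 + R**2)
2579 + o(W(-4), 39) = 2579 + sqrt(39**2 + (-2 + (-4)**2 - 1*(-4))**2) = 2579 + sqrt(1521 + (-2 + 16 + 4)**2) = 2579 + sqrt(1521 + 18**2) = 2579 + sqrt(1521 + 324) = 2579 + sqrt(1845) = 2579 + 3*sqrt(205)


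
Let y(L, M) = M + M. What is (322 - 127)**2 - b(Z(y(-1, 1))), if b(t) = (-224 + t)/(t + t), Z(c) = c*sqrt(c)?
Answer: 76049/2 + 28*sqrt(2) ≈ 38064.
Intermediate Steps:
y(L, M) = 2*M
Z(c) = c**(3/2)
b(t) = (-224 + t)/(2*t) (b(t) = (-224 + t)/((2*t)) = (-224 + t)*(1/(2*t)) = (-224 + t)/(2*t))
(322 - 127)**2 - b(Z(y(-1, 1))) = (322 - 127)**2 - (-224 + (2*1)**(3/2))/(2*((2*1)**(3/2))) = 195**2 - (-224 + 2**(3/2))/(2*(2**(3/2))) = 38025 - (-224 + 2*sqrt(2))/(2*(2*sqrt(2))) = 38025 - sqrt(2)/4*(-224 + 2*sqrt(2))/2 = 38025 - sqrt(2)*(-224 + 2*sqrt(2))/8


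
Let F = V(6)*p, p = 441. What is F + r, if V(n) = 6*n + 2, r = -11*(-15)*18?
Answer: 19728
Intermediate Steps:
r = 2970 (r = 165*18 = 2970)
V(n) = 2 + 6*n
F = 16758 (F = (2 + 6*6)*441 = (2 + 36)*441 = 38*441 = 16758)
F + r = 16758 + 2970 = 19728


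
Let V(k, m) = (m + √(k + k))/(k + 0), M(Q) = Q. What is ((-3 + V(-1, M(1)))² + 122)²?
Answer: 18368 + 2176*I*√2 ≈ 18368.0 + 3077.3*I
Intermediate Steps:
V(k, m) = (m + √2*√k)/k (V(k, m) = (m + √(2*k))/k = (m + √2*√k)/k)
((-3 + V(-1, M(1)))² + 122)² = ((-3 + (1/(-1) + √2/√(-1)))² + 122)² = ((-3 + (1*(-1) + √2*(-I)))² + 122)² = ((-3 + (-1 - I*√2))² + 122)² = ((-4 - I*√2)² + 122)² = (122 + (-4 - I*√2)²)²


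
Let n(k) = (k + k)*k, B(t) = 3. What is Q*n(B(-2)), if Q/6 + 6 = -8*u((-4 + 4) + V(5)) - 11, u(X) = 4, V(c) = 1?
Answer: -5292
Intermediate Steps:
n(k) = 2*k² (n(k) = (2*k)*k = 2*k²)
Q = -294 (Q = -36 + 6*(-8*4 - 11) = -36 + 6*(-32 - 11) = -36 + 6*(-43) = -36 - 258 = -294)
Q*n(B(-2)) = -588*3² = -588*9 = -294*18 = -5292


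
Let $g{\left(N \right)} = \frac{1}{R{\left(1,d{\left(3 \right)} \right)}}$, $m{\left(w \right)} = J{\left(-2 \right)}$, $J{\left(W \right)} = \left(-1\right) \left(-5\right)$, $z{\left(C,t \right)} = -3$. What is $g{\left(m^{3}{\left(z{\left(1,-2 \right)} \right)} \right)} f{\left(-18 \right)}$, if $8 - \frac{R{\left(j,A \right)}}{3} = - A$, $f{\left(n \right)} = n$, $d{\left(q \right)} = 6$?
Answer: $- \frac{3}{7} \approx -0.42857$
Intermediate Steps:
$J{\left(W \right)} = 5$
$m{\left(w \right)} = 5$
$R{\left(j,A \right)} = 24 + 3 A$ ($R{\left(j,A \right)} = 24 - 3 \left(- A\right) = 24 + 3 A$)
$g{\left(N \right)} = \frac{1}{42}$ ($g{\left(N \right)} = \frac{1}{24 + 3 \cdot 6} = \frac{1}{24 + 18} = \frac{1}{42}$)
$g{\left(m^{3}{\left(z{\left(1,-2 \right)} \right)} \right)} f{\left(-18 \right)} = \frac{1}{42} \left(-18\right) = - \frac{3}{7}$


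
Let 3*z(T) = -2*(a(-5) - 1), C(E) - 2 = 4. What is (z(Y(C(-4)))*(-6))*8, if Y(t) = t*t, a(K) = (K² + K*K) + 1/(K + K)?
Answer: 7824/5 ≈ 1564.8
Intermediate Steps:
C(E) = 6 (C(E) = 2 + 4 = 6)
a(K) = 1/(2*K) + 2*K² (a(K) = (K² + K²) + 1/(2*K) = 2*K² + 1/(2*K) = 1/(2*K) + 2*K²)
Y(t) = t²
z(T) = -163/5 (z(T) = (-2*((½)*(1 + 4*(-5)³)/(-5) - 1))/3 = (-2*((½)*(-⅕)*(1 + 4*(-125)) - 1))/3 = (-2*((½)*(-⅕)*(1 - 500) - 1))/3 = (-2*((½)*(-⅕)*(-499) - 1))/3 = (-2*(499/10 - 1))/3 = (-2*489/10)/3 = (⅓)*(-489/5) = -163/5)
(z(Y(C(-4)))*(-6))*8 = -163/5*(-6)*8 = (978/5)*8 = 7824/5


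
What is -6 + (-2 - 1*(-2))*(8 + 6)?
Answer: -6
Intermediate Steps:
-6 + (-2 - 1*(-2))*(8 + 6) = -6 + (-2 + 2)*14 = -6 + 0*14 = -6 + 0 = -6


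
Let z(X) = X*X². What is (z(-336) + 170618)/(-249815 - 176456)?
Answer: 37762438/426271 ≈ 88.588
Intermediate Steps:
z(X) = X³
(z(-336) + 170618)/(-249815 - 176456) = ((-336)³ + 170618)/(-249815 - 176456) = (-37933056 + 170618)/(-426271) = -37762438*(-1/426271) = 37762438/426271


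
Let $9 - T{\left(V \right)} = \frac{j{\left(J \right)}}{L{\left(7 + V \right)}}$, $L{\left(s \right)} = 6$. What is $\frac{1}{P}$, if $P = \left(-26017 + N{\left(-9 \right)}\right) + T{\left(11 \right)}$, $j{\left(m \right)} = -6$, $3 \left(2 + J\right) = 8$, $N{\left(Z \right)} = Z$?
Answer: $- \frac{1}{26016} \approx -3.8438 \cdot 10^{-5}$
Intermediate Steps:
$J = \frac{2}{3}$ ($J = -2 + \frac{1}{3} \cdot 8 = -2 + \frac{8}{3} = \frac{2}{3} \approx 0.66667$)
$T{\left(V \right)} = 10$ ($T{\left(V \right)} = 9 - - \frac{6}{6} = 9 - \left(-6\right) \frac{1}{6} = 9 - -1 = 9 + 1 = 10$)
$P = -26016$ ($P = \left(-26017 - 9\right) + 10 = -26026 + 10 = -26016$)
$\frac{1}{P} = \frac{1}{-26016} = - \frac{1}{26016}$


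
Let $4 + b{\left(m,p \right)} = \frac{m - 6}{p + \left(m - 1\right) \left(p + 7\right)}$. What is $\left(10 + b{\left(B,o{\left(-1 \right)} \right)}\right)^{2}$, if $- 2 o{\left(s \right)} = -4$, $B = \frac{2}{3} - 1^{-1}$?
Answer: $\frac{39601}{900} \approx 44.001$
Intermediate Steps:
$B = - \frac{1}{3}$ ($B = 2 \cdot \frac{1}{3} - 1 = \frac{2}{3} - 1 = - \frac{1}{3} \approx -0.33333$)
$o{\left(s \right)} = 2$ ($o{\left(s \right)} = \left(- \frac{1}{2}\right) \left(-4\right) = 2$)
$b{\left(m,p \right)} = -4 + \frac{-6 + m}{p + \left(-1 + m\right) \left(7 + p\right)}$ ($b{\left(m,p \right)} = -4 + \frac{m - 6}{p + \left(m - 1\right) \left(p + 7\right)} = -4 + \frac{-6 + m}{p + \left(-1 + m\right) \left(7 + p\right)}$)
$\left(10 + b{\left(B,o{\left(-1 \right)} \right)}\right)^{2} = \left(10 + \frac{22 - -9 - \left(- \frac{4}{3}\right) 2}{-7 + 7 \left(- \frac{1}{3}\right) - \frac{2}{3}}\right)^{2} = \left(10 + \frac{22 + 9 + \frac{8}{3}}{-7 - \frac{7}{3} - \frac{2}{3}}\right)^{2} = \left(10 + \frac{1}{-10} \cdot \frac{101}{3}\right)^{2} = \left(10 - \frac{101}{30}\right)^{2} = \left(\frac{199}{30}\right)^{2} = \frac{39601}{900}$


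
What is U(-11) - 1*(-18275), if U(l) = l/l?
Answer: 18276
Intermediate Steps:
U(l) = 1
U(-11) - 1*(-18275) = 1 - 1*(-18275) = 1 + 18275 = 18276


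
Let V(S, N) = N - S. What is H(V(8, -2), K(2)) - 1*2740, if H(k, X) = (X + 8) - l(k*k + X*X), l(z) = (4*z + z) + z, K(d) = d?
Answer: -3354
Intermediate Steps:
l(z) = 6*z (l(z) = 5*z + z = 6*z)
H(k, X) = 8 + X - 6*X² - 6*k² (H(k, X) = (X + 8) - 6*(k*k + X*X) = (8 + X) - 6*(k² + X²) = (8 + X) - 6*(X² + k²) = (8 + X) - (6*X² + 6*k²) = (8 + X) + (-6*X² - 6*k²) = 8 + X - 6*X² - 6*k²)
H(V(8, -2), K(2)) - 1*2740 = (8 + 2 - 6*2² - 6*(-2 - 1*8)²) - 1*2740 = (8 + 2 - 6*4 - 6*(-2 - 8)²) - 2740 = (8 + 2 - 24 - 6*(-10)²) - 2740 = (8 + 2 - 24 - 6*100) - 2740 = (8 + 2 - 24 - 600) - 2740 = -614 - 2740 = -3354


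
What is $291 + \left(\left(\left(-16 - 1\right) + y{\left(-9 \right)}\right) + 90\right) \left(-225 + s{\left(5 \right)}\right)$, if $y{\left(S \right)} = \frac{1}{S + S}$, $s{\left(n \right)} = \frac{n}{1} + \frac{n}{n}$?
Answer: $- \frac{94103}{6} \approx -15684.0$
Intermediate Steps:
$s{\left(n \right)} = 1 + n$ ($s{\left(n \right)} = n 1 + 1 = n + 1 = 1 + n$)
$y{\left(S \right)} = \frac{1}{2 S}$
$291 + \left(\left(\left(-16 - 1\right) + y{\left(-9 \right)}\right) + 90\right) \left(-225 + s{\left(5 \right)}\right) = 291 + \left(\left(\left(-16 - 1\right) + \frac{1}{2 \left(-9\right)}\right) + 90\right) \left(-225 + \left(1 + 5\right)\right) = 291 + \left(\left(-17 + \frac{1}{2} \left(- \frac{1}{9}\right)\right) + 90\right) \left(-225 + 6\right) = 291 + \left(\left(-17 - \frac{1}{18}\right) + 90\right) \left(-219\right) = 291 + \left(- \frac{307}{18} + 90\right) \left(-219\right) = 291 + \frac{1313}{18} \left(-219\right) = 291 - \frac{95849}{6} = - \frac{94103}{6}$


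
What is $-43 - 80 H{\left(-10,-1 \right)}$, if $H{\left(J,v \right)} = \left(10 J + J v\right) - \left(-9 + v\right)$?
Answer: $6357$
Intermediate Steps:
$H{\left(J,v \right)} = 9 - v + 10 J + J v$ ($H{\left(J,v \right)} = \left(10 J + J v\right) - \left(-9 + v\right) = 9 - v + 10 J + J v$)
$-43 - 80 H{\left(-10,-1 \right)} = -43 - 80 \left(9 - -1 + 10 \left(-10\right) - -10\right) = -43 - 80 \left(9 + 1 - 100 + 10\right) = -43 - -6400 = -43 + 6400 = 6357$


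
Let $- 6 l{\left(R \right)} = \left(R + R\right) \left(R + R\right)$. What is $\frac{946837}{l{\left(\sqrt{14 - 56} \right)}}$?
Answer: $\frac{946837}{28} \approx 33816.0$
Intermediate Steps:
$l{\left(R \right)} = - \frac{2 R^{2}}{3}$ ($l{\left(R \right)} = - \frac{\left(R + R\right) \left(R + R\right)}{6} = - \frac{2 R 2 R}{6} = - \frac{4 R^{2}}{6} = - \frac{2 R^{2}}{3}$)
$\frac{946837}{l{\left(\sqrt{14 - 56} \right)}} = \frac{946837}{\left(- \frac{2}{3}\right) \left(\sqrt{14 - 56}\right)^{2}} = \frac{946837}{\left(- \frac{2}{3}\right) \left(\sqrt{-42}\right)^{2}} = \frac{946837}{\left(- \frac{2}{3}\right) \left(i \sqrt{42}\right)^{2}} = \frac{946837}{\left(- \frac{2}{3}\right) \left(-42\right)} = \frac{946837}{28}$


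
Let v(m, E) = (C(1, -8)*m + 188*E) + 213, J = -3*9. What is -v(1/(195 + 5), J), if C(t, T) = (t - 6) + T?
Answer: 972613/200 ≈ 4863.1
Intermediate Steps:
J = -27
C(t, T) = -6 + T + t (C(t, T) = (-6 + t) + T = -6 + T + t)
v(m, E) = 213 - 13*m + 188*E (v(m, E) = ((-6 - 8 + 1)*m + 188*E) + 213 = (-13*m + 188*E) + 213 = 213 - 13*m + 188*E)
-v(1/(195 + 5), J) = -(213 - 13/(195 + 5) + 188*(-27)) = -(213 - 13/200 - 5076) = -1*(-972613/200) = 972613/200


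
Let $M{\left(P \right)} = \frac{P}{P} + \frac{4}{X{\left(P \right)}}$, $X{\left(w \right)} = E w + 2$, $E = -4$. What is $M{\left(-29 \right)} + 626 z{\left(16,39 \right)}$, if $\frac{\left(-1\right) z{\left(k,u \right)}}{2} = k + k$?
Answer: $- \frac{2363715}{59} \approx -40063.0$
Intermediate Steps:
$X{\left(w \right)} = 2 - 4 w$ ($X{\left(w \right)} = - 4 w + 2 = 2 - 4 w$)
$z{\left(k,u \right)} = - 4 k$ ($z{\left(k,u \right)} = - 2 \left(k + k\right) = - 2 \cdot 2 k = - 4 k$)
$M{\left(P \right)} = 1 + \frac{4}{2 - 4 P}$ ($M{\left(P \right)} = \frac{P}{P} + \frac{4}{2 - 4 P} = 1 + \frac{4}{2 - 4 P}$)
$M{\left(-29 \right)} + 626 z{\left(16,39 \right)} = \frac{-3 + 2 \left(-29\right)}{-1 + 2 \left(-29\right)} + 626 \left(\left(-4\right) 16\right) = \frac{-3 - 58}{-1 - 58} + 626 \left(-64\right) = \frac{1}{-59} \left(-61\right) - 40064 = \left(- \frac{1}{59}\right) \left(-61\right) - 40064 = \frac{61}{59} - 40064 = - \frac{2363715}{59}$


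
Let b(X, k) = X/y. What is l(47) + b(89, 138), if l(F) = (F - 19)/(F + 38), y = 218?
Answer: 13669/18530 ≈ 0.73767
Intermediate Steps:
b(X, k) = X/218
l(F) = (-19 + F)/(38 + F)
l(47) + b(89, 138) = (-19 + 47)/(38 + 47) + (1/218)*89 = 28/85 + 89/218 = 13669/18530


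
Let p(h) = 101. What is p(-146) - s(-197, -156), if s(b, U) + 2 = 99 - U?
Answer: -152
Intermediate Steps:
s(b, U) = 97 - U (s(b, U) = -2 + (99 - U) = 97 - U)
p(-146) - s(-197, -156) = 101 - (97 - 1*(-156)) = 101 - (97 + 156) = 101 - 1*253 = 101 - 253 = -152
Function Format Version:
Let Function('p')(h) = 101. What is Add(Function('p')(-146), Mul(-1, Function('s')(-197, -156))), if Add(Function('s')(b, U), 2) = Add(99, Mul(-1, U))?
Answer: -152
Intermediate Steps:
Function('s')(b, U) = Add(97, Mul(-1, U)) (Function('s')(b, U) = Add(-2, Add(99, Mul(-1, U))) = Add(97, Mul(-1, U)))
Add(Function('p')(-146), Mul(-1, Function('s')(-197, -156))) = Add(101, Mul(-1, Add(97, Mul(-1, -156)))) = Add(101, Mul(-1, Add(97, 156))) = Add(101, Mul(-1, 253)) = Add(101, -253) = -152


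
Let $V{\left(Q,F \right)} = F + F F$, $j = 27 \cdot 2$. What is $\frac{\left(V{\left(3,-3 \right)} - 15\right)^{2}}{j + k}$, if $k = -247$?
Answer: $- \frac{81}{193} \approx -0.41969$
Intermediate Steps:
$j = 54$
$V{\left(Q,F \right)} = F + F^{2}$
$\frac{\left(V{\left(3,-3 \right)} - 15\right)^{2}}{j + k} = \frac{\left(- 3 \left(1 - 3\right) - 15\right)^{2}}{54 - 247} = \frac{\left(\left(-3\right) \left(-2\right) - 15\right)^{2}}{-193} = \left(6 - 15\right)^{2} \left(- \frac{1}{193}\right) = \left(-9\right)^{2} \left(- \frac{1}{193}\right) = 81 \left(- \frac{1}{193}\right) = - \frac{81}{193}$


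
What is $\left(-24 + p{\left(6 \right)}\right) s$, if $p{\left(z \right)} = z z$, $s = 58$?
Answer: $696$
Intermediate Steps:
$p{\left(z \right)} = z^{2}$
$\left(-24 + p{\left(6 \right)}\right) s = \left(-24 + 6^{2}\right) 58 = \left(-24 + 36\right) 58 = 12 \cdot 58 = 696$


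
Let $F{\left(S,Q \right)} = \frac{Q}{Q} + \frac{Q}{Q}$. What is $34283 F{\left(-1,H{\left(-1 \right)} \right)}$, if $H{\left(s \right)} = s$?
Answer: $68566$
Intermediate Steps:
$F{\left(S,Q \right)} = 2$ ($F{\left(S,Q \right)} = 1 + 1 = 2$)
$34283 F{\left(-1,H{\left(-1 \right)} \right)} = 34283 \cdot 2 = 68566$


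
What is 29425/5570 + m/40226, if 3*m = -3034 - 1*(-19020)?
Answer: 363999217/67217646 ≈ 5.4152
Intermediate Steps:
m = 15986/3 (m = (-3034 - 1*(-19020))/3 = (-3034 + 19020)/3 = (⅓)*15986 = 15986/3 ≈ 5328.7)
29425/5570 + m/40226 = 29425/5570 + (15986/3)/40226 = 29425*(1/5570) + (15986/3)*(1/40226) = 5885/1114 + 7993/60339 = 363999217/67217646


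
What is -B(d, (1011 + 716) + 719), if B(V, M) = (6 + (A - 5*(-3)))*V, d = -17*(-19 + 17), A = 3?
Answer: -816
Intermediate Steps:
d = 34 (d = -17*(-2) = 34)
B(V, M) = 24*V (B(V, M) = (6 + (3 - 5*(-3)))*V = (6 + (3 + 15))*V = (6 + 18)*V = 24*V)
-B(d, (1011 + 716) + 719) = -24*34 = -1*816 = -816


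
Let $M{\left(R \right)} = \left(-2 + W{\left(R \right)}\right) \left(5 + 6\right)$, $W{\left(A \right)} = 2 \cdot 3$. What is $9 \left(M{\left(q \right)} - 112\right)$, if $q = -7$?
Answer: $-612$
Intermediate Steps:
$W{\left(A \right)} = 6$
$M{\left(R \right)} = 44$ ($M{\left(R \right)} = \left(-2 + 6\right) \left(5 + 6\right) = 4 \cdot 11 = 44$)
$9 \left(M{\left(q \right)} - 112\right) = 9 \left(44 - 112\right) = 9 \left(-68\right) = -612$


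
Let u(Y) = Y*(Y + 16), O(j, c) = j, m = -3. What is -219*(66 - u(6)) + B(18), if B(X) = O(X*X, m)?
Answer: 14778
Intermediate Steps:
B(X) = X² (B(X) = X*X = X²)
u(Y) = Y*(16 + Y)
-219*(66 - u(6)) + B(18) = -219*(66 - 6*(16 + 6)) + 18² = -219*(66 - 6*22) + 324 = -219*(66 - 1*132) + 324 = -219*(66 - 132) + 324 = -219*(-66) + 324 = 14454 + 324 = 14778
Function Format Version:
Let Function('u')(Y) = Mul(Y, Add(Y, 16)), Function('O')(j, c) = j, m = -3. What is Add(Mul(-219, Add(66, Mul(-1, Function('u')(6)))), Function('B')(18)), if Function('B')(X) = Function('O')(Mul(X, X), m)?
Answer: 14778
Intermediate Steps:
Function('B')(X) = Pow(X, 2) (Function('B')(X) = Mul(X, X) = Pow(X, 2))
Function('u')(Y) = Mul(Y, Add(16, Y))
Add(Mul(-219, Add(66, Mul(-1, Function('u')(6)))), Function('B')(18)) = Add(Mul(-219, Add(66, Mul(-1, Mul(6, Add(16, 6))))), Pow(18, 2)) = Add(Mul(-219, Add(66, Mul(-1, Mul(6, 22)))), 324) = Add(Mul(-219, Add(66, Mul(-1, 132))), 324) = Add(Mul(-219, Add(66, -132)), 324) = Add(Mul(-219, -66), 324) = Add(14454, 324) = 14778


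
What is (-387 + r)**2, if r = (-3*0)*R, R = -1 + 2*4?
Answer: 149769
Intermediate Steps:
R = 7 (R = -1 + 8 = 7)
r = 0 (r = -3*0*7 = 0*7 = 0)
(-387 + r)**2 = (-387 + 0)**2 = (-387)**2 = 149769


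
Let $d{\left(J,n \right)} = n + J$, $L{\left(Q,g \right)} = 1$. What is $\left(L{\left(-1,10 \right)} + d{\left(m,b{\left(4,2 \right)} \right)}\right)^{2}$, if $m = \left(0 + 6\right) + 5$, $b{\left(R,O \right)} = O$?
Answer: $196$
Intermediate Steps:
$m = 11$ ($m = 6 + 5 = 11$)
$d{\left(J,n \right)} = J + n$
$\left(L{\left(-1,10 \right)} + d{\left(m,b{\left(4,2 \right)} \right)}\right)^{2} = \left(1 + \left(11 + 2\right)\right)^{2} = \left(1 + 13\right)^{2} = 14^{2} = 196$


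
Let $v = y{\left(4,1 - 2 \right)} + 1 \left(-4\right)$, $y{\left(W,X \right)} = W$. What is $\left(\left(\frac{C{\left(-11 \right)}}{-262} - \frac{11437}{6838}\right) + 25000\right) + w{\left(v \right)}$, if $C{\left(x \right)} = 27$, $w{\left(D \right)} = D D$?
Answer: $\frac{11196429720}{447889} \approx 24998.0$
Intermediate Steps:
$v = 0$ ($v = 4 + 1 \left(-4\right) = 4 - 4 = 0$)
$w{\left(D \right)} = D^{2}$
$\left(\left(\frac{C{\left(-11 \right)}}{-262} - \frac{11437}{6838}\right) + 25000\right) + w{\left(v \right)} = \left(\left(\frac{27}{-262} - \frac{11437}{6838}\right) + 25000\right) + 0^{2} = \left(\left(27 \left(- \frac{1}{262}\right) - \frac{11437}{6838}\right) + 25000\right) + 0 = \left(\left(- \frac{27}{262} - \frac{11437}{6838}\right) + 25000\right) + 0 = \left(- \frac{795280}{447889} + 25000\right) + 0 = \frac{11196429720}{447889} + 0 = \frac{11196429720}{447889}$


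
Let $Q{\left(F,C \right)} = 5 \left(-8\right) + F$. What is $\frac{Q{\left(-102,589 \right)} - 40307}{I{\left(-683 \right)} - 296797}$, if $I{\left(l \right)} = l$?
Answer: $\frac{13483}{99160} \approx 0.13597$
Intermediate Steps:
$Q{\left(F,C \right)} = -40 + F$
$\frac{Q{\left(-102,589 \right)} - 40307}{I{\left(-683 \right)} - 296797} = \frac{\left(-40 - 102\right) - 40307}{-683 - 296797} = \frac{-142 - 40307}{-297480} = \left(-40449\right) \left(- \frac{1}{297480}\right) = \frac{13483}{99160}$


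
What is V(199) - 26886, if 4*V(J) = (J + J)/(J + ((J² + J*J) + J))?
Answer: -21508799/800 ≈ -26886.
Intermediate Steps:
V(J) = J/(2*(2*J + 2*J²)) (V(J) = ((J + J)/(J + ((J² + J*J) + J)))/4 = ((2*J)/(J + ((J² + J²) + J)))/4 = ((2*J)/(J + (2*J² + J)))/4 = ((2*J)/(J + (J + 2*J²)))/4 = ((2*J)/(2*J + 2*J²))/4 = (2*J/(2*J + 2*J²))/4 = J/(2*(2*J + 2*J²)))
V(199) - 26886 = 1/(4*(1 + 199)) - 26886 = (¼)/200 - 26886 = (¼)*(1/200) - 26886 = 1/800 - 26886 = -21508799/800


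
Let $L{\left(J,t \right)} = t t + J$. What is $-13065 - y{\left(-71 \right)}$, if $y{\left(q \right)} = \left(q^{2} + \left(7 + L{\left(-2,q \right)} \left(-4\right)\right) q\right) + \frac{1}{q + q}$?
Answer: $- \frac{205713269}{142} \approx -1.4487 \cdot 10^{6}$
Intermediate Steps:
$L{\left(J,t \right)} = J + t^{2}$ ($L{\left(J,t \right)} = t^{2} + J = J + t^{2}$)
$y{\left(q \right)} = q^{2} + \frac{1}{2 q} + q \left(15 - 4 q^{2}\right)$ ($y{\left(q \right)} = \left(q^{2} + \left(7 + \left(-2 + q^{2}\right) \left(-4\right)\right) q\right) + \frac{1}{q + q} = \left(q^{2} + \left(7 - \left(-8 + 4 q^{2}\right)\right) q\right) + \frac{1}{2 q} = \left(q^{2} + \left(15 - 4 q^{2}\right) q\right) + \frac{1}{2 q} = \left(q^{2} + q \left(15 - 4 q^{2}\right)\right) + \frac{1}{2 q} = q^{2} + \frac{1}{2 q} + q \left(15 - 4 q^{2}\right)$)
$-13065 - y{\left(-71 \right)} = -13065 - \left(\left(-71\right)^{2} + \frac{1}{2 \left(-71\right)} - 4 \left(-71\right)^{3} + 15 \left(-71\right)\right) = -13065 - \left(5041 + \frac{1}{2} \left(- \frac{1}{71}\right) - -1431644 - 1065\right) = -13065 - \left(5041 - \frac{1}{142} + 1431644 - 1065\right) = -13065 - \frac{203858039}{142} = - \frac{205713269}{142}$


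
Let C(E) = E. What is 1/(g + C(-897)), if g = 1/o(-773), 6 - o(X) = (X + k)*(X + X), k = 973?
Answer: -309206/277357781 ≈ -0.0011148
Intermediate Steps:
o(X) = 6 - 2*X*(973 + X) (o(X) = 6 - (X + 973)*(X + X) = 6 - (973 + X)*2*X = 6 - 2*X*(973 + X))
g = 1/309206 (g = 1/(6 - 1946*(-773) - 2*(-773)**2) = 1/(6 + 1504258 - 2*597529) = 1/(6 + 1504258 - 1195058) = 1/309206 ≈ 3.2341e-6)
1/(g + C(-897)) = 1/(1/309206 - 897) = 1/(-277357781/309206) = -309206/277357781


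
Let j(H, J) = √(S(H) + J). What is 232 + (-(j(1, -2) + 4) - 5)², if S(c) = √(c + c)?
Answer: 232 + (9 + I*√(2 - √2))² ≈ 312.41 + 13.777*I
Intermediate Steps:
S(c) = √2*√c (S(c) = √(2*c) = √2*√c)
j(H, J) = √(J + √2*√H) (j(H, J) = √(√2*√H + J) = √(J + √2*√H))
232 + (-(j(1, -2) + 4) - 5)² = 232 + (-(√(-2 + √2*√1) + 4) - 5)² = 232 + (-(√(-2 + √2*1) + 4) - 5)² = 232 + (-(√(-2 + √2) + 4) - 5)² = 232 + (-(4 + √(-2 + √2)) - 5)² = 232 + ((-4 - √(-2 + √2)) - 5)² = 232 + (-9 - √(-2 + √2))²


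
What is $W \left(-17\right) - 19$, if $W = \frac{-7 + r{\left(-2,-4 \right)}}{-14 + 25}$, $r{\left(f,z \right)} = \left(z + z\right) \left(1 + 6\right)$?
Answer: $\frac{862}{11} \approx 78.364$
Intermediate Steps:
$r{\left(f,z \right)} = 14 z$ ($r{\left(f,z \right)} = 2 z 7 = 14 z$)
$W = - \frac{63}{11}$ ($W = \frac{-7 + 14 \left(-4\right)}{-14 + 25} = \frac{-7 - 56}{11} = \left(-63\right) \frac{1}{11} = - \frac{63}{11} \approx -5.7273$)
$W \left(-17\right) - 19 = \left(- \frac{63}{11}\right) \left(-17\right) - 19 = \frac{1071}{11} - 19 = \frac{862}{11}$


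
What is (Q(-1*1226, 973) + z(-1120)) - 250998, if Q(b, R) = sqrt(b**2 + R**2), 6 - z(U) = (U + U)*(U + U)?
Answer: -5268592 + sqrt(2449805) ≈ -5.2670e+6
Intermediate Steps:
z(U) = 6 - 4*U**2 (z(U) = 6 - (U + U)*(U + U) = 6 - 2*U*2*U = 6 - 4*U**2)
Q(b, R) = sqrt(R**2 + b**2)
(Q(-1*1226, 973) + z(-1120)) - 250998 = (sqrt(973**2 + (-1*1226)**2) + (6 - 4*(-1120)**2)) - 250998 = (sqrt(946729 + (-1226)**2) + (6 - 4*1254400)) - 250998 = (sqrt(946729 + 1503076) + (6 - 5017600)) - 250998 = (sqrt(2449805) - 5017594) - 250998 = (-5017594 + sqrt(2449805)) - 250998 = -5268592 + sqrt(2449805)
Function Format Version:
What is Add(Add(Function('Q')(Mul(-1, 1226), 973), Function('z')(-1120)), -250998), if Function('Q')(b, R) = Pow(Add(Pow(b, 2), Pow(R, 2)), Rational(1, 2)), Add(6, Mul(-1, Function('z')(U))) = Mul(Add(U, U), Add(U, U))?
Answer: Add(-5268592, Pow(2449805, Rational(1, 2))) ≈ -5.2670e+6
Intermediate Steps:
Function('z')(U) = Add(6, Mul(-4, Pow(U, 2))) (Function('z')(U) = Add(6, Mul(-1, Mul(Add(U, U), Add(U, U)))) = Add(6, Mul(-1, Mul(Mul(2, U), Mul(2, U)))) = Add(6, Mul(-1, Mul(4, Pow(U, 2)))) = Add(6, Mul(-4, Pow(U, 2))))
Function('Q')(b, R) = Pow(Add(Pow(R, 2), Pow(b, 2)), Rational(1, 2))
Add(Add(Function('Q')(Mul(-1, 1226), 973), Function('z')(-1120)), -250998) = Add(Add(Pow(Add(Pow(973, 2), Pow(Mul(-1, 1226), 2)), Rational(1, 2)), Add(6, Mul(-4, Pow(-1120, 2)))), -250998) = Add(Add(Pow(Add(946729, Pow(-1226, 2)), Rational(1, 2)), Add(6, Mul(-4, 1254400))), -250998) = Add(Add(Pow(Add(946729, 1503076), Rational(1, 2)), Add(6, -5017600)), -250998) = Add(Add(Pow(2449805, Rational(1, 2)), -5017594), -250998) = Add(Add(-5017594, Pow(2449805, Rational(1, 2))), -250998) = Add(-5268592, Pow(2449805, Rational(1, 2)))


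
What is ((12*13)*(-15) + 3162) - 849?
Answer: -27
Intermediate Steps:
((12*13)*(-15) + 3162) - 849 = (156*(-15) + 3162) - 849 = (-2340 + 3162) - 849 = 822 - 849 = -27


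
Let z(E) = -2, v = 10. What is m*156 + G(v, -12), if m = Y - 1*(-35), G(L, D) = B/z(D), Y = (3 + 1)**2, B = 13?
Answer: 15899/2 ≈ 7949.5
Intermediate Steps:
Y = 16 (Y = 4**2 = 16)
G(L, D) = -13/2 (G(L, D) = 13/(-2) = 13*(-1/2) = -13/2)
m = 51 (m = 16 - 1*(-35) = 16 + 35 = 51)
m*156 + G(v, -12) = 51*156 - 13/2 = 7956 - 13/2 = 15899/2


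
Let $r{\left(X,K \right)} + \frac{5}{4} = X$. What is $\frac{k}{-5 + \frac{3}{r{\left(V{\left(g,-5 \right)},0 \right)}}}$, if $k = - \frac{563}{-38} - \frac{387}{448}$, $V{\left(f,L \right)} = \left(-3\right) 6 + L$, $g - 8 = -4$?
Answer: $- \frac{11519623}{4230464} \approx -2.723$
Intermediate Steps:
$g = 4$ ($g = 8 - 4 = 4$)
$V{\left(f,L \right)} = -18 + L$
$r{\left(X,K \right)} = - \frac{5}{4} + X$
$k = \frac{118759}{8512}$ ($k = \left(-563\right) \left(- \frac{1}{38}\right) - \frac{387}{448} = \frac{563}{38} - \frac{387}{448} = \frac{118759}{8512} \approx 13.952$)
$\frac{k}{-5 + \frac{3}{r{\left(V{\left(g,-5 \right)},0 \right)}}} = \frac{118759}{8512 \left(-5 + \frac{3}{- \frac{5}{4} - 23}\right)} = \frac{118759}{8512 \left(-5 + \frac{3}{- \frac{97}{4}}\right)} = \frac{118759}{8512 \left(-5 + 3 \left(- \frac{4}{97}\right)\right)} = \frac{118759}{8512 \left(-5 - \frac{12}{97}\right)} = \frac{118759}{8512 \left(- \frac{497}{97}\right)} = \frac{118759}{8512} \left(- \frac{97}{497}\right) = - \frac{11519623}{4230464}$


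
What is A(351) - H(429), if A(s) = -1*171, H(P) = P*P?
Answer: -184212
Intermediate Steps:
H(P) = P²
A(s) = -171
A(351) - H(429) = -171 - 1*429² = -171 - 1*184041 = -171 - 184041 = -184212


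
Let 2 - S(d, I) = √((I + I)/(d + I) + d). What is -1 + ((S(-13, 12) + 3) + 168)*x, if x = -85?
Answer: -14706 + 85*I*√37 ≈ -14706.0 + 517.04*I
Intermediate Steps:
S(d, I) = 2 - √(d + 2*I/(I + d)) (S(d, I) = 2 - √((I + I)/(d + I) + d) = 2 - √((2*I)/(I + d) + d) = 2 - √(2*I/(I + d) + d) = 2 - √(d + 2*I/(I + d)))
-1 + ((S(-13, 12) + 3) + 168)*x = -1 + (((2 - √((2*12 - 13*(12 - 13))/(12 - 13))) + 3) + 168)*(-85) = -1 + (((2 - √((24 - 13*(-1))/(-1))) + 3) + 168)*(-85) = -1 + (((2 - √(-(24 + 13))) + 3) + 168)*(-85) = -1 + (((2 - √(-1*37)) + 3) + 168)*(-85) = -1 + (((2 - √(-37)) + 3) + 168)*(-85) = -1 + (((2 - I*√37) + 3) + 168)*(-85) = -1 + ((5 - I*√37) + 168)*(-85) = -1 + (173 - I*√37)*(-85) = -1 + (-14705 + 85*I*√37) = -14706 + 85*I*√37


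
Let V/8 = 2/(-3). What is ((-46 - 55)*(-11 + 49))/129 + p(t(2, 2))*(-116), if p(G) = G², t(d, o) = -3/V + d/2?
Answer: -2583757/8256 ≈ -312.96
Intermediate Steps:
V = -16/3 (V = 8*(2/(-3)) = 8*(2*(-⅓)) = 8*(-⅔) = -16/3 ≈ -5.3333)
t(d, o) = 9/16 + d/2 (t(d, o) = -3/(-16/3) + d/2 = -3*(-3/16) + d*(½) = 9/16 + d/2)
((-46 - 55)*(-11 + 49))/129 + p(t(2, 2))*(-116) = ((-46 - 55)*(-11 + 49))/129 + (9/16 + (½)*2)²*(-116) = -101*38*(1/129) + (9/16 + 1)²*(-116) = -3838*1/129 + (25/16)²*(-116) = -3838/129 + (625/256)*(-116) = -3838/129 - 18125/64 = -2583757/8256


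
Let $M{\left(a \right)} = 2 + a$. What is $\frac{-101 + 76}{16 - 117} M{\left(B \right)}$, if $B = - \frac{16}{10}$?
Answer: $\frac{10}{101} \approx 0.09901$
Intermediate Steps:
$B = - \frac{8}{5}$ ($B = \left(-16\right) \frac{1}{10} = - \frac{8}{5} \approx -1.6$)
$\frac{-101 + 76}{16 - 117} M{\left(B \right)} = \frac{-101 + 76}{16 - 117} \left(2 - \frac{8}{5}\right) = - \frac{25}{-101} \cdot \frac{2}{5} = \left(-25\right) \left(- \frac{1}{101}\right) \frac{2}{5} = \frac{25}{101} \cdot \frac{2}{5} = \frac{10}{101}$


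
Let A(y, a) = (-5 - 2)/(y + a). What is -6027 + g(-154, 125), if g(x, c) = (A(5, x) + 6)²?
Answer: -132993626/22201 ≈ -5990.4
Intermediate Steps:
A(y, a) = -7/(a + y)
g(x, c) = (6 - 7/(5 + x))² (g(x, c) = (-7/(x + 5) + 6)² = (-7/(5 + x) + 6)² = (6 - 7/(5 + x))²)
-6027 + g(-154, 125) = -6027 + (23 + 6*(-154))²/(5 - 154)² = -6027 + (23 - 924)²/(-149)² = -6027 + (1/22201)*(-901)² = -6027 + (1/22201)*811801 = -6027 + 811801/22201 = -132993626/22201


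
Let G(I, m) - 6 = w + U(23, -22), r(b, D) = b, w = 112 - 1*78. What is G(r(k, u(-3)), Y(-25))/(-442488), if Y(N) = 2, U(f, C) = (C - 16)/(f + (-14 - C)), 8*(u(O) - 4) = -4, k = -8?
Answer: -601/6858564 ≈ -8.7628e-5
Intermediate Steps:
u(O) = 7/2 (u(O) = 4 + (⅛)*(-4) = 4 - ½ = 7/2)
U(f, C) = (-16 + C)/(-14 + f - C)
w = 34 (w = 112 - 78 = 34)
G(I, m) = 1202/31 (G(I, m) = 6 + (34 + (16 - 1*(-22))/(14 - 22 - 1*23)) = 6 + (34 + (16 + 22)/(14 - 22 - 23)) = 6 + (34 + 38/(-31)) = 6 + (34 - 1/31*38) = 6 + (34 - 38/31) = 6 + 1016/31 = 1202/31)
G(r(k, u(-3)), Y(-25))/(-442488) = (1202/31)/(-442488) = (1202/31)*(-1/442488) = -601/6858564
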